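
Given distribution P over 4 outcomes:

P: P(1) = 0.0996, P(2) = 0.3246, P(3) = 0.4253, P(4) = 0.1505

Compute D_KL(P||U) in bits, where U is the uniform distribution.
0.2059 bits

U(i) = 1/4 for all i

D_KL(P||U) = Σ P(x) log₂(P(x) / (1/4))
           = Σ P(x) log₂(P(x)) + log₂(4)
           = log₂(4) - H(P)

H(P) = -Σ P(x) log₂(P(x)):
  -P(1)·log₂(P(1)) = -(0.0996)·log₂(0.0996) = 0.33144
  -P(2)·log₂(P(2)) = -(0.3246)·log₂(0.3246) = 0.52691
  -P(3)·log₂(P(3)) = -(0.4253)·log₂(0.4253) = 0.52459
  -P(4)·log₂(P(4)) = -(0.1505)·log₂(0.1505) = 0.41119
H(P) = 0.33144 + 0.52691 + 0.52459 + 0.41119 = 1.79413 bits

log₂(4) = 2.00000 bits

D_KL(P||U) = 2.00000 - 1.79413 = 0.20587 ≈ 0.2059 bits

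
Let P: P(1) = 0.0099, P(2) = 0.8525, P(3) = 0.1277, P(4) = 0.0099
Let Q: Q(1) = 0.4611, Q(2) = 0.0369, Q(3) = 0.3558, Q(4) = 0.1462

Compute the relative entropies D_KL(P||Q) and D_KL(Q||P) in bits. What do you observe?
D_KL(P||Q) = 3.5797 bits, D_KL(Q||P) = 3.4819 bits. The two directions give different values (D_KL(P||Q) exceeds D_KL(Q||P) by 0.0978 bits): KL divergence is asymmetric.

D_KL(P||Q) = Σ P(x) log₂(P(x)/Q(x))

Computing term by term:
  P(1)·log₂(P(1)/Q(1)) = 0.0099·log₂(0.0099/0.4611) = -0.05486
  P(2)·log₂(P(2)/Q(2)) = 0.8525·log₂(0.8525/0.0369) = 3.86183
  P(3)·log₂(P(3)/Q(3)) = 0.1277·log₂(0.1277/0.3558) = -0.18878
  P(4)·log₂(P(4)/Q(4)) = 0.0099·log₂(0.0099/0.1462) = -0.03846

D_KL(P||Q) = -0.05486 + 3.86183 - 0.18878 - 0.03846 = 3.57973 ≈ 3.5797 bits

D_KL(Q||P) = Σ Q(x) log₂(Q(x)/P(x))

Computing term by term:
  Q(1)·log₂(Q(1)/P(1)) = 0.4611·log₂(0.4611/0.0099) = 2.55519
  Q(2)·log₂(Q(2)/P(2)) = 0.0369·log₂(0.0369/0.8525) = -0.16716
  Q(3)·log₂(Q(3)/P(3)) = 0.3558·log₂(0.3558/0.1277) = 0.52598
  Q(4)·log₂(Q(4)/P(4)) = 0.1462·log₂(0.1462/0.0099) = 0.56790

D_KL(Q||P) = 2.55519 - 0.16716 + 0.52598 + 0.56790 = 3.48191 ≈ 3.4819 bits

These are NOT equal (difference: 0.0978 bits). KL divergence is asymmetric: D_KL(P||Q) ≠ D_KL(Q||P) in general.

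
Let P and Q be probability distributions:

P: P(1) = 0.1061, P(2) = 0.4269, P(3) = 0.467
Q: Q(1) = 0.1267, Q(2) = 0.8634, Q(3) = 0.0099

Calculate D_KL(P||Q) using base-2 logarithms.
2.1355 bits

D_KL(P||Q) = Σ P(x) log₂(P(x)/Q(x))

Computing term by term:
  P(1)·log₂(P(1)/Q(1)) = 0.1061·log₂(0.1061/0.1267) = -0.02716
  P(2)·log₂(P(2)/Q(2)) = 0.4269·log₂(0.4269/0.8634) = -0.43379
  P(3)·log₂(P(3)/Q(3)) = 0.467·log₂(0.467/0.0099) = 2.59645

D_KL(P||Q) = -0.02716 - 0.43379 + 2.59645 = 2.13550 ≈ 2.1355 bits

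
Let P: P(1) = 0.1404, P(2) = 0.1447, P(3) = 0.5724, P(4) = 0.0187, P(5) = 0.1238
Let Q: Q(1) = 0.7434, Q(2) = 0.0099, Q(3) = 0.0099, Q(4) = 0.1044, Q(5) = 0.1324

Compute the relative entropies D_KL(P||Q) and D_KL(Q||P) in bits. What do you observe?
D_KL(P||Q) = 3.5144 bits, D_KL(Q||P) = 1.9632 bits. The two directions give different values (D_KL(P||Q) exceeds D_KL(Q||P) by 1.5512 bits): KL divergence is asymmetric.

D_KL(P||Q) = Σ P(x) log₂(P(x)/Q(x))

Computing term by term:
  P(1)·log₂(P(1)/Q(1)) = 0.1404·log₂(0.1404/0.7434) = -0.33761
  P(2)·log₂(P(2)/Q(2)) = 0.1447·log₂(0.1447/0.0099) = 0.55992
  P(3)·log₂(P(3)/Q(3)) = 0.5724·log₂(0.5724/0.0099) = 3.35052
  P(4)·log₂(P(4)/Q(4)) = 0.0187·log₂(0.0187/0.1044) = -0.04639
  P(5)·log₂(P(5)/Q(5)) = 0.1238·log₂(0.1238/0.1324) = -0.01200

D_KL(P||Q) = -0.33761 + 0.55992 + 3.35052 - 0.04639 - 0.01200 = 3.51444 ≈ 3.5144 bits

D_KL(Q||P) = Σ Q(x) log₂(Q(x)/P(x))

Computing term by term:
  Q(1)·log₂(Q(1)/P(1)) = 0.7434·log₂(0.7434/0.1404) = 1.78758
  Q(2)·log₂(Q(2)/P(2)) = 0.0099·log₂(0.0099/0.1447) = -0.03831
  Q(3)·log₂(Q(3)/P(3)) = 0.0099·log₂(0.0099/0.5724) = -0.05795
  Q(4)·log₂(Q(4)/P(4)) = 0.1044·log₂(0.1044/0.0187) = 0.25902
  Q(5)·log₂(Q(5)/P(5)) = 0.1324·log₂(0.1324/0.1238) = 0.01283

D_KL(Q||P) = 1.78758 - 0.03831 - 0.05795 + 0.25902 + 0.01283 = 1.96317 ≈ 1.9632 bits

These are NOT equal (difference: 1.5512 bits). KL divergence is asymmetric: D_KL(P||Q) ≠ D_KL(Q||P) in general.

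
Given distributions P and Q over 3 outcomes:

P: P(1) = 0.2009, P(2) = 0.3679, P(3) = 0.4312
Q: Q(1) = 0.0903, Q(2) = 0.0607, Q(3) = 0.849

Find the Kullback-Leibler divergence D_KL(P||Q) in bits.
0.7667 bits

D_KL(P||Q) = Σ P(x) log₂(P(x)/Q(x))

Computing term by term:
  P(1)·log₂(P(1)/Q(1)) = 0.2009·log₂(0.2009/0.0903) = 0.23177
  P(2)·log₂(P(2)/Q(2)) = 0.3679·log₂(0.3679/0.0607) = 0.95637
  P(3)·log₂(P(3)/Q(3)) = 0.4312·log₂(0.4312/0.849) = -0.42146

D_KL(P||Q) = 0.23177 + 0.95637 - 0.42146 = 0.76668 ≈ 0.7667 bits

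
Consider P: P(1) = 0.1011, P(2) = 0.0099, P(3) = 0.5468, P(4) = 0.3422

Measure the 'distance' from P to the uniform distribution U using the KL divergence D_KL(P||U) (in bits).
0.5942 bits

U(i) = 1/4 for all i

D_KL(P||U) = Σ P(x) log₂(P(x) / (1/4))
           = Σ P(x) log₂(P(x)) + log₂(4)
           = log₂(4) - H(P)

H(P) = -Σ P(x) log₂(P(x)):
  -P(1)·log₂(P(1)) = -(0.1011)·log₂(0.1011) = 0.33425
  -P(2)·log₂(P(2)) = -(0.0099)·log₂(0.0099) = 0.06592
  -P(3)·log₂(P(3)) = -(0.5468)·log₂(0.5468) = 0.47622
  -P(4)·log₂(P(4)) = -(0.3422)·log₂(0.3422) = 0.52941
H(P) = 0.33425 + 0.06592 + 0.47622 + 0.52941 = 1.40580 bits

log₂(4) = 2.00000 bits

D_KL(P||U) = 2.00000 - 1.40580 = 0.59420 ≈ 0.5942 bits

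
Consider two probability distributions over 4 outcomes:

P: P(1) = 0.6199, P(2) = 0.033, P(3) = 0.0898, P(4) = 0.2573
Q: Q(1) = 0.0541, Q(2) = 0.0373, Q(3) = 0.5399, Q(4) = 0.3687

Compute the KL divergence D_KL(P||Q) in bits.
1.8093 bits

D_KL(P||Q) = Σ P(x) log₂(P(x)/Q(x))

Computing term by term:
  P(1)·log₂(P(1)/Q(1)) = 0.6199·log₂(0.6199/0.0541) = 2.18102
  P(2)·log₂(P(2)/Q(2)) = 0.033·log₂(0.033/0.0373) = -0.00583
  P(3)·log₂(P(3)/Q(3)) = 0.0898·log₂(0.0898/0.5399) = -0.23239
  P(4)·log₂(P(4)/Q(4)) = 0.2573·log₂(0.2573/0.3687) = -0.13354

D_KL(P||Q) = 2.18102 - 0.00583 - 0.23239 - 0.13354 = 1.80926 ≈ 1.8093 bits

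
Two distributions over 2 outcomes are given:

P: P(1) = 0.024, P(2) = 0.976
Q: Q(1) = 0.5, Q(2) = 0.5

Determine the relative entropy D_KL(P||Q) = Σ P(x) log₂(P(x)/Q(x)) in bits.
0.8367 bits

D_KL(P||Q) = Σ P(x) log₂(P(x)/Q(x))

Computing term by term:
  P(1)·log₂(P(1)/Q(1)) = 0.024·log₂(0.024/0.5) = -0.10514
  P(2)·log₂(P(2)/Q(2)) = 0.976·log₂(0.976/0.5) = 0.94179

D_KL(P||Q) = -0.10514 + 0.94179 = 0.83665 ≈ 0.8367 bits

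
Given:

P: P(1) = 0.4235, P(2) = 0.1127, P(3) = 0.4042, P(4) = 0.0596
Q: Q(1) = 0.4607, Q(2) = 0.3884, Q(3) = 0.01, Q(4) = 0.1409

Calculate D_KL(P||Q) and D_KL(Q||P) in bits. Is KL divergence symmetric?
D_KL(P||Q) = 1.8306 bits, D_KL(Q||P) = 0.8708 bits. No, KL divergence is not symmetric.

D_KL(P||Q) = Σ P(x) log₂(P(x)/Q(x))

Computing term by term:
  P(1)·log₂(P(1)/Q(1)) = 0.4235·log₂(0.4235/0.4607) = -0.05144
  P(2)·log₂(P(2)/Q(2)) = 0.1127·log₂(0.1127/0.3884) = -0.20118
  P(3)·log₂(P(3)/Q(3)) = 0.4042·log₂(0.4042/0.01) = 2.15721
  P(4)·log₂(P(4)/Q(4)) = 0.0596·log₂(0.0596/0.1409) = -0.07398

D_KL(P||Q) = -0.05144 - 0.20118 + 2.15721 - 0.07398 = 1.83061 ≈ 1.8306 bits

D_KL(Q||P) = Σ Q(x) log₂(Q(x)/P(x))

Computing term by term:
  Q(1)·log₂(Q(1)/P(1)) = 0.4607·log₂(0.4607/0.4235) = 0.05596
  Q(2)·log₂(Q(2)/P(2)) = 0.3884·log₂(0.3884/0.1127) = 0.69332
  Q(3)·log₂(Q(3)/P(3)) = 0.01·log₂(0.01/0.4042) = -0.05337
  Q(4)·log₂(Q(4)/P(4)) = 0.1409·log₂(0.1409/0.0596) = 0.17490

D_KL(Q||P) = 0.05596 + 0.69332 - 0.05337 + 0.17490 = 0.87081 ≈ 0.8708 bits

These are NOT equal (difference: 0.9598 bits). KL divergence is asymmetric: D_KL(P||Q) ≠ D_KL(Q||P) in general.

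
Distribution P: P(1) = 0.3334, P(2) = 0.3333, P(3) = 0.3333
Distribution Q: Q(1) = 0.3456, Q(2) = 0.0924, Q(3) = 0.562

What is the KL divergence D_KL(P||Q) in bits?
0.3484 bits

D_KL(P||Q) = Σ P(x) log₂(P(x)/Q(x))

Computing term by term:
  P(1)·log₂(P(1)/Q(1)) = 0.3334·log₂(0.3334/0.3456) = -0.01729
  P(2)·log₂(P(2)/Q(2)) = 0.3333·log₂(0.3333/0.0924) = 0.61689
  P(3)·log₂(P(3)/Q(3)) = 0.3333·log₂(0.3333/0.562) = -0.25122

D_KL(P||Q) = -0.01729 + 0.61689 - 0.25122 = 0.34838 ≈ 0.3484 bits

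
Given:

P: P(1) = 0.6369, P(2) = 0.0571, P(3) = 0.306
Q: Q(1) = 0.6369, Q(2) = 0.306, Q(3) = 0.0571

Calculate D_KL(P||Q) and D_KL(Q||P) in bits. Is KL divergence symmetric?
D_KL(P||Q) = 0.6028 bits, D_KL(Q||P) = 0.6028 bits. The two values coincide for this particular pair, but no — KL divergence is not symmetric in general.

D_KL(P||Q) = Σ P(x) log₂(P(x)/Q(x))

Computing term by term:
  P(1)·log₂(P(1)/Q(1)) = 0.6369·log₂(0.6369/0.6369) = 0.00000
  P(2)·log₂(P(2)/Q(2)) = 0.0571·log₂(0.0571/0.306) = -0.13829
  P(3)·log₂(P(3)/Q(3)) = 0.306·log₂(0.306/0.0571) = 0.74112

D_KL(P||Q) = 0.00000 - 0.13829 + 0.74112 = 0.60283 ≈ 0.6028 bits

D_KL(Q||P) = Σ Q(x) log₂(Q(x)/P(x))

Computing term by term:
  Q(1)·log₂(Q(1)/P(1)) = 0.6369·log₂(0.6369/0.6369) = 0.00000
  Q(2)·log₂(Q(2)/P(2)) = 0.306·log₂(0.306/0.0571) = 0.74112
  Q(3)·log₂(Q(3)/P(3)) = 0.0571·log₂(0.0571/0.306) = -0.13829

D_KL(Q||P) = 0.00000 + 0.74112 - 0.13829 = 0.60283 ≈ 0.6028 bits

These ARE equal here. Q is P with outcomes relabeled (Q(2) = P(3), Q(3) = P(2)) by a relabeling that is its own inverse, so the two sums contain exactly the same terms in a different order. This is a special case — KL divergence is not symmetric in general: D_KL(P||Q) ≠ D_KL(Q||P) for most P, Q.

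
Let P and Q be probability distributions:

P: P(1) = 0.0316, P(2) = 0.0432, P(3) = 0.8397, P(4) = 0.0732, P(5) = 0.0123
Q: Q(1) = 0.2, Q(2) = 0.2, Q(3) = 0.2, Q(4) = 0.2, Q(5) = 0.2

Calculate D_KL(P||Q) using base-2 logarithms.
1.4028 bits

D_KL(P||Q) = Σ P(x) log₂(P(x)/Q(x))

Computing term by term:
  P(1)·log₂(P(1)/Q(1)) = 0.0316·log₂(0.0316/0.2) = -0.08412
  P(2)·log₂(P(2)/Q(2)) = 0.0432·log₂(0.0432/0.2) = -0.09551
  P(3)·log₂(P(3)/Q(3)) = 0.8397·log₂(0.8397/0.2) = 1.73807
  P(4)·log₂(P(4)/Q(4)) = 0.0732·log₂(0.0732/0.2) = -0.10615
  P(5)·log₂(P(5)/Q(5)) = 0.0123·log₂(0.0123/0.2) = -0.04949

D_KL(P||Q) = -0.08412 - 0.09551 + 1.73807 - 0.10615 - 0.04949 = 1.40280 ≈ 1.4028 bits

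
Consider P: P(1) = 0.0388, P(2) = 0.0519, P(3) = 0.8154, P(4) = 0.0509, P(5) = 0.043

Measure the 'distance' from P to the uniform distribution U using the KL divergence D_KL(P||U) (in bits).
1.2646 bits

U(i) = 1/5 for all i

D_KL(P||U) = Σ P(x) log₂(P(x) / (1/5))
           = Σ P(x) log₂(P(x)) + log₂(5)
           = log₂(5) - H(P)

H(P) = -Σ P(x) log₂(P(x)):
  -P(1)·log₂(P(1)) = -(0.0388)·log₂(0.0388) = 0.18189
  -P(2)·log₂(P(2)) = -(0.0519)·log₂(0.0519) = 0.22152
  -P(3)·log₂(P(3)) = -(0.8154)·log₂(0.8154) = 0.24007
  -P(4)·log₂(P(4)) = -(0.0509)·log₂(0.0509) = 0.21868
  -P(5)·log₂(P(5)) = -(0.043)·log₂(0.043) = 0.19520
H(P) = 0.18189 + 0.22152 + 0.24007 + 0.21868 + 0.19520 = 1.05736 bits

log₂(5) = 2.32193 bits

D_KL(P||U) = 2.32193 - 1.05736 = 1.26457 ≈ 1.2646 bits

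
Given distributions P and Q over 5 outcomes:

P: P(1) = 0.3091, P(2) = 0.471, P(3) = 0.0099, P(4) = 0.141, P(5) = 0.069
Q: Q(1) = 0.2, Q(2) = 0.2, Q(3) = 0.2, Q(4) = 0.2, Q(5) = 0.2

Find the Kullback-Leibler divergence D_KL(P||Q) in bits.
0.5562 bits

D_KL(P||Q) = Σ P(x) log₂(P(x)/Q(x))

Computing term by term:
  P(1)·log₂(P(1)/Q(1)) = 0.3091·log₂(0.3091/0.2) = 0.19414
  P(2)·log₂(P(2)/Q(2)) = 0.471·log₂(0.471/0.2) = 0.58203
  P(3)·log₂(P(3)/Q(3)) = 0.0099·log₂(0.0099/0.2) = -0.04293
  P(4)·log₂(P(4)/Q(4)) = 0.141·log₂(0.141/0.2) = -0.07111
  P(5)·log₂(P(5)/Q(5)) = 0.069·log₂(0.069/0.2) = -0.10594

D_KL(P||Q) = 0.19414 + 0.58203 - 0.04293 - 0.07111 - 0.10594 = 0.55619 ≈ 0.5562 bits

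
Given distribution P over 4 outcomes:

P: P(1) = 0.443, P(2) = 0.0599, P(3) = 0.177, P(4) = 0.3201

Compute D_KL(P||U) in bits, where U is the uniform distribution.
0.2681 bits

U(i) = 1/4 for all i

D_KL(P||U) = Σ P(x) log₂(P(x) / (1/4))
           = Σ P(x) log₂(P(x)) + log₂(4)
           = log₂(4) - H(P)

H(P) = -Σ P(x) log₂(P(x)):
  -P(1)·log₂(P(1)) = -(0.443)·log₂(0.443) = 0.52036
  -P(2)·log₂(P(2)) = -(0.0599)·log₂(0.0599) = 0.24327
  -P(3)·log₂(P(3)) = -(0.177)·log₂(0.177) = 0.44218
  -P(4)·log₂(P(4)) = -(0.3201)·log₂(0.3201) = 0.52605
H(P) = 0.52036 + 0.24327 + 0.44218 + 0.52605 = 1.73186 bits

log₂(4) = 2.00000 bits

D_KL(P||U) = 2.00000 - 1.73186 = 0.26814 ≈ 0.2681 bits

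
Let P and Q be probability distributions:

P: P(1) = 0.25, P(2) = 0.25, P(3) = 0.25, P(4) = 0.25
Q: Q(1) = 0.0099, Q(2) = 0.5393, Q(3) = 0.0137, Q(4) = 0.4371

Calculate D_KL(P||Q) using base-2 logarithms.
1.7332 bits

D_KL(P||Q) = Σ P(x) log₂(P(x)/Q(x))

Computing term by term:
  P(1)·log₂(P(1)/Q(1)) = 0.25·log₂(0.25/0.0099) = 1.16459
  P(2)·log₂(P(2)/Q(2)) = 0.25·log₂(0.25/0.5393) = -0.27729
  P(3)·log₂(P(3)/Q(3)) = 0.25·log₂(0.25/0.0137) = 1.04742
  P(4)·log₂(P(4)/Q(4)) = 0.25·log₂(0.25/0.4371) = -0.20151

D_KL(P||Q) = 1.16459 - 0.27729 + 1.04742 - 0.20151 = 1.73321 ≈ 1.7332 bits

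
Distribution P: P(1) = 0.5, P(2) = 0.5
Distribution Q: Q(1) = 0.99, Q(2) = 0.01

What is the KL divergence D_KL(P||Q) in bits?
2.3292 bits

D_KL(P||Q) = Σ P(x) log₂(P(x)/Q(x))

Computing term by term:
  P(1)·log₂(P(1)/Q(1)) = 0.5·log₂(0.5/0.99) = -0.49275
  P(2)·log₂(P(2)/Q(2)) = 0.5·log₂(0.5/0.01) = 2.82193

D_KL(P||Q) = -0.49275 + 2.82193 = 2.32918 ≈ 2.3292 bits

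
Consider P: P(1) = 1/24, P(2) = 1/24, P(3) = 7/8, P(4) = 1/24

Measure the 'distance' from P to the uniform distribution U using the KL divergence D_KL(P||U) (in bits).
1.2583 bits

U(i) = 1/4 for all i

D_KL(P||U) = Σ P(x) log₂(P(x) / (1/4))
           = Σ P(x) log₂(P(x)) + log₂(4)
           = log₂(4) - H(P)

H(P) = -Σ P(x) log₂(P(x)):
  -P(1)·log₂(P(1)) = -(1/24)·log₂(1/24) = 0.19104
  -P(2)·log₂(P(2)) = -(1/24)·log₂(1/24) = 0.19104
  -P(3)·log₂(P(3)) = -(7/8)·log₂(7/8) = 0.16856
  -P(4)·log₂(P(4)) = -(1/24)·log₂(1/24) = 0.19104
H(P) = 0.19104 + 0.19104 + 0.16856 + 0.19104 = 0.74168 bits

log₂(4) = 2.00000 bits

D_KL(P||U) = 2.00000 - 0.74168 = 1.25832 ≈ 1.2583 bits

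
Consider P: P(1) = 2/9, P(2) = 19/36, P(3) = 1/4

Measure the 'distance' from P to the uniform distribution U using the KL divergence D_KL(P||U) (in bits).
0.1161 bits

U(i) = 1/3 for all i

D_KL(P||U) = Σ P(x) log₂(P(x) / (1/3))
           = Σ P(x) log₂(P(x)) + log₂(3)
           = log₂(3) - H(P)

H(P) = -Σ P(x) log₂(P(x)):
  -P(1)·log₂(P(1)) = -(2/9)·log₂(2/9) = 0.48221
  -P(2)·log₂(P(2)) = -(19/36)·log₂(19/36) = 0.48661
  -P(3)·log₂(P(3)) = -(1/4)·log₂(1/4) = 0.50000
H(P) = 0.48221 + 0.48661 + 0.50000 = 1.46882 bits

log₂(3) = 1.58496 bits

D_KL(P||U) = 1.58496 - 1.46882 = 0.11614 ≈ 0.1161 bits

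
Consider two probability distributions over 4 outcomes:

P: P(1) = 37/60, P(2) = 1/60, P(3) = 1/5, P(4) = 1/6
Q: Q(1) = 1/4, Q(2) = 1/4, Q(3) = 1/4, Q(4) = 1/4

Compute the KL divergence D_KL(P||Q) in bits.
0.5763 bits

D_KL(P||Q) = Σ P(x) log₂(P(x)/Q(x))

Computing term by term:
  P(1)·log₂(P(1)/Q(1)) = (37/60)·log₂((37/60)/(1/4)) = 0.80325
  P(2)·log₂(P(2)/Q(2)) = (1/60)·log₂((1/60)/(1/4)) = -0.06511
  P(3)·log₂(P(3)/Q(3)) = (1/5)·log₂((1/5)/(1/4)) = -0.06439
  P(4)·log₂(P(4)/Q(4)) = (1/6)·log₂((1/6)/(1/4)) = -0.09749

D_KL(P||Q) = 0.80325 - 0.06511 - 0.06439 - 0.09749 = 0.57626 ≈ 0.5763 bits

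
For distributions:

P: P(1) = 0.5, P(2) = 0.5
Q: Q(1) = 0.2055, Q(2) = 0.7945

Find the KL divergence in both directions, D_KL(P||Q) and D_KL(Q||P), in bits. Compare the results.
D_KL(P||Q) = 0.3073 bits, D_KL(Q||P) = 0.2672 bits. D_KL(P||Q) is larger than D_KL(Q||P) by 0.0401 bits; the two directions differ.

D_KL(P||Q) = Σ P(x) log₂(P(x)/Q(x))

Computing term by term:
  P(1)·log₂(P(1)/Q(1)) = 0.5·log₂(0.5/0.2055) = 0.64139
  P(2)·log₂(P(2)/Q(2)) = 0.5·log₂(0.5/0.7945) = -0.33406

D_KL(P||Q) = 0.64139 - 0.33406 = 0.30733 ≈ 0.3073 bits

D_KL(Q||P) = Σ Q(x) log₂(Q(x)/P(x))

Computing term by term:
  Q(1)·log₂(Q(1)/P(1)) = 0.2055·log₂(0.2055/0.5) = -0.26361
  Q(2)·log₂(Q(2)/P(2)) = 0.7945·log₂(0.7945/0.5) = 0.53082

D_KL(Q||P) = -0.26361 + 0.53082 = 0.26721 ≈ 0.2672 bits

These are NOT equal (difference: 0.0401 bits). KL divergence is asymmetric: D_KL(P||Q) ≠ D_KL(Q||P) in general.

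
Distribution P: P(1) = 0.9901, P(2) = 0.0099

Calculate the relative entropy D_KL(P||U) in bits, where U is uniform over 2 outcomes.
0.9199 bits

U(i) = 1/2 for all i

D_KL(P||U) = Σ P(x) log₂(P(x) / (1/2))
           = Σ P(x) log₂(P(x)) + log₂(2)
           = log₂(2) - H(P)

H(P) = -Σ P(x) log₂(P(x)):
  -P(1)·log₂(P(1)) = -(0.9901)·log₂(0.9901) = 0.01421
  -P(2)·log₂(P(2)) = -(0.0099)·log₂(0.0099) = 0.06592
H(P) = 0.01421 + 0.06592 = 0.08013 bits

log₂(2) = 1.00000 bits

D_KL(P||U) = 1.00000 - 0.08013 = 0.91987 ≈ 0.9199 bits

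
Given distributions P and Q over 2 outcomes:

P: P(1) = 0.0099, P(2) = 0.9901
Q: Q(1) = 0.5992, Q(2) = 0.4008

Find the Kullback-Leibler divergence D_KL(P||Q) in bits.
1.2332 bits

D_KL(P||Q) = Σ P(x) log₂(P(x)/Q(x))

Computing term by term:
  P(1)·log₂(P(1)/Q(1)) = 0.0099·log₂(0.0099/0.5992) = -0.05860
  P(2)·log₂(P(2)/Q(2)) = 0.9901·log₂(0.9901/0.4008) = 1.29178

D_KL(P||Q) = -0.05860 + 1.29178 = 1.23318 ≈ 1.2332 bits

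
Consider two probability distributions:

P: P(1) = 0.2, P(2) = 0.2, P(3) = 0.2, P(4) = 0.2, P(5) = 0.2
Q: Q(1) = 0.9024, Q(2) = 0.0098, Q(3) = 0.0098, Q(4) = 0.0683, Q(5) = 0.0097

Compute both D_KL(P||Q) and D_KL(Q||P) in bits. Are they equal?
D_KL(P||Q) = 2.4889 bits, D_KL(Q||P) = 1.7281 bits. No, they are not equal.

D_KL(P||Q) = Σ P(x) log₂(P(x)/Q(x))

Computing term by term:
  P(1)·log₂(P(1)/Q(1)) = 0.2·log₂(0.2/0.9024) = -0.43475
  P(2)·log₂(P(2)/Q(2)) = 0.2·log₂(0.2/0.0098) = 0.87021
  P(3)·log₂(P(3)/Q(3)) = 0.2·log₂(0.2/0.0098) = 0.87021
  P(4)·log₂(P(4)/Q(4)) = 0.2·log₂(0.2/0.0683) = 0.31001
  P(5)·log₂(P(5)/Q(5)) = 0.2·log₂(0.2/0.0097) = 0.87317

D_KL(P||Q) = -0.43475 + 0.87021 + 0.87021 + 0.31001 + 0.87317 = 2.48885 ≈ 2.4889 bits

D_KL(Q||P) = Σ Q(x) log₂(Q(x)/P(x))

Computing term by term:
  Q(1)·log₂(Q(1)/P(1)) = 0.9024·log₂(0.9024/0.2) = 1.96161
  Q(2)·log₂(Q(2)/P(2)) = 0.0098·log₂(0.0098/0.2) = -0.04264
  Q(3)·log₂(Q(3)/P(3)) = 0.0098·log₂(0.0098/0.2) = -0.04264
  Q(4)·log₂(Q(4)/P(4)) = 0.0683·log₂(0.0683/0.2) = -0.10587
  Q(5)·log₂(Q(5)/P(5)) = 0.0097·log₂(0.0097/0.2) = -0.04235

D_KL(Q||P) = 1.96161 - 0.04264 - 0.04264 - 0.10587 - 0.04235 = 1.72811 ≈ 1.7281 bits

These are NOT equal (difference: 0.7608 bits). KL divergence is asymmetric: D_KL(P||Q) ≠ D_KL(Q||P) in general.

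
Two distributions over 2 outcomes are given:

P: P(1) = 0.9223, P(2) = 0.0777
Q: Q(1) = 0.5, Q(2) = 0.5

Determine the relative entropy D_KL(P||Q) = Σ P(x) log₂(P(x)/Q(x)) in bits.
0.6060 bits

D_KL(P||Q) = Σ P(x) log₂(P(x)/Q(x))

Computing term by term:
  P(1)·log₂(P(1)/Q(1)) = 0.9223·log₂(0.9223/0.5) = 0.81467
  P(2)·log₂(P(2)/Q(2)) = 0.0777·log₂(0.0777/0.5) = -0.20870

D_KL(P||Q) = 0.81467 - 0.20870 = 0.60597 ≈ 0.6060 bits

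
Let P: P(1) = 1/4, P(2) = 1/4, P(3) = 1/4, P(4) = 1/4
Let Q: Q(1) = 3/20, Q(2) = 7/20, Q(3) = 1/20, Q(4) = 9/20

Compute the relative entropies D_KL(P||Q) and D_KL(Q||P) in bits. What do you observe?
D_KL(P||Q) = 0.4314 bits, D_KL(Q||P) = 0.3249 bits. The two directions give different values (D_KL(P||Q) exceeds D_KL(Q||P) by 0.1065 bits): KL divergence is asymmetric.

D_KL(P||Q) = Σ P(x) log₂(P(x)/Q(x))

Computing term by term:
  P(1)·log₂(P(1)/Q(1)) = (1/4)·log₂((1/4)/(3/20)) = 0.18424
  P(2)·log₂(P(2)/Q(2)) = (1/4)·log₂((1/4)/(7/20)) = -0.12136
  P(3)·log₂(P(3)/Q(3)) = (1/4)·log₂((1/4)/(1/20)) = 0.58048
  P(4)·log₂(P(4)/Q(4)) = (1/4)·log₂((1/4)/(9/20)) = -0.21200

D_KL(P||Q) = 0.18424 - 0.12136 + 0.58048 - 0.21200 = 0.43136 ≈ 0.4314 bits

D_KL(Q||P) = Σ Q(x) log₂(Q(x)/P(x))

Computing term by term:
  Q(1)·log₂(Q(1)/P(1)) = (3/20)·log₂((3/20)/(1/4)) = -0.11054
  Q(2)·log₂(Q(2)/P(2)) = (7/20)·log₂((7/20)/(1/4)) = 0.16990
  Q(3)·log₂(Q(3)/P(3)) = (1/20)·log₂((1/20)/(1/4)) = -0.11610
  Q(4)·log₂(Q(4)/P(4)) = (9/20)·log₂((9/20)/(1/4)) = 0.38160

D_KL(Q||P) = -0.11054 + 0.16990 - 0.11610 + 0.38160 = 0.32486 ≈ 0.3249 bits

These are NOT equal (difference: 0.1065 bits). KL divergence is asymmetric: D_KL(P||Q) ≠ D_KL(Q||P) in general.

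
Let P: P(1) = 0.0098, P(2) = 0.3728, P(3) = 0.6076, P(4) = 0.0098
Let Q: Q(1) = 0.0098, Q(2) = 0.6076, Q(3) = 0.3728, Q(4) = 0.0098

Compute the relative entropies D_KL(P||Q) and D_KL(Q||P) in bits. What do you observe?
D_KL(P||Q) = 0.1655 bits, D_KL(Q||P) = 0.1655 bits. The two directions give the same value here, because Q is a self-inverse relabeling of P; in general KL divergence is asymmetric.

D_KL(P||Q) = Σ P(x) log₂(P(x)/Q(x))

Computing term by term:
  P(1)·log₂(P(1)/Q(1)) = 0.0098·log₂(0.0098/0.0098) = 0.00000
  P(2)·log₂(P(2)/Q(2)) = 0.3728·log₂(0.3728/0.6076) = -0.26272
  P(3)·log₂(P(3)/Q(3)) = 0.6076·log₂(0.6076/0.3728) = 0.42819
  P(4)·log₂(P(4)/Q(4)) = 0.0098·log₂(0.0098/0.0098) = 0.00000

D_KL(P||Q) = 0.00000 - 0.26272 + 0.42819 + 0.00000 = 0.16547 ≈ 0.1655 bits

D_KL(Q||P) = Σ Q(x) log₂(Q(x)/P(x))

Computing term by term:
  Q(1)·log₂(Q(1)/P(1)) = 0.0098·log₂(0.0098/0.0098) = 0.00000
  Q(2)·log₂(Q(2)/P(2)) = 0.6076·log₂(0.6076/0.3728) = 0.42819
  Q(3)·log₂(Q(3)/P(3)) = 0.3728·log₂(0.3728/0.6076) = -0.26272
  Q(4)·log₂(Q(4)/P(4)) = 0.0098·log₂(0.0098/0.0098) = 0.00000

D_KL(Q||P) = 0.00000 + 0.42819 - 0.26272 + 0.00000 = 0.16547 ≈ 0.1655 bits

These ARE equal here. Q is P with outcomes relabeled (Q(1) = P(4), Q(2) = P(3), Q(3) = P(2), Q(4) = P(1)) by a relabeling that is its own inverse, so the two sums contain exactly the same terms in a different order. This is a special case — KL divergence is not symmetric in general: D_KL(P||Q) ≠ D_KL(Q||P) for most P, Q.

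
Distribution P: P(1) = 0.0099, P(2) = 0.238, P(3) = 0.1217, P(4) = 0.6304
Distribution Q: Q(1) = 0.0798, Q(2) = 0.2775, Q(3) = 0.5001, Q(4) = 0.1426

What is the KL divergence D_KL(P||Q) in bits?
1.0211 bits

D_KL(P||Q) = Σ P(x) log₂(P(x)/Q(x))

Computing term by term:
  P(1)·log₂(P(1)/Q(1)) = 0.0099·log₂(0.0099/0.0798) = -0.02981
  P(2)·log₂(P(2)/Q(2)) = 0.238·log₂(0.238/0.2775) = -0.05272
  P(3)·log₂(P(3)/Q(3)) = 0.1217·log₂(0.1217/0.5001) = -0.24813
  P(4)·log₂(P(4)/Q(4)) = 0.6304·log₂(0.6304/0.1426) = 1.35176

D_KL(P||Q) = -0.02981 - 0.05272 - 0.24813 + 1.35176 = 1.02110 ≈ 1.0211 bits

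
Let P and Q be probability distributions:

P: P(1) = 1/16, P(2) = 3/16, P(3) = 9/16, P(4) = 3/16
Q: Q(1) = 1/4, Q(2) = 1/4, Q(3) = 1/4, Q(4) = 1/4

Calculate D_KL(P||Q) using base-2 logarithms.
0.3774 bits

D_KL(P||Q) = Σ P(x) log₂(P(x)/Q(x))

Computing term by term:
  P(1)·log₂(P(1)/Q(1)) = (1/16)·log₂((1/16)/(1/4)) = -0.12500
  P(2)·log₂(P(2)/Q(2)) = (3/16)·log₂((3/16)/(1/4)) = -0.07782
  P(3)·log₂(P(3)/Q(3)) = (9/16)·log₂((9/16)/(1/4)) = 0.65808
  P(4)·log₂(P(4)/Q(4)) = (3/16)·log₂((3/16)/(1/4)) = -0.07782

D_KL(P||Q) = -0.12500 - 0.07782 + 0.65808 - 0.07782 = 0.37744 ≈ 0.3774 bits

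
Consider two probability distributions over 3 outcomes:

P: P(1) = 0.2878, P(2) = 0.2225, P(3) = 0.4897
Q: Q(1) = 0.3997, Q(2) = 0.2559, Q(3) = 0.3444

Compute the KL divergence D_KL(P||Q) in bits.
0.0674 bits

D_KL(P||Q) = Σ P(x) log₂(P(x)/Q(x))

Computing term by term:
  P(1)·log₂(P(1)/Q(1)) = 0.2878·log₂(0.2878/0.3997) = -0.13637
  P(2)·log₂(P(2)/Q(2)) = 0.2225·log₂(0.2225/0.2559) = -0.04489
  P(3)·log₂(P(3)/Q(3)) = 0.4897·log₂(0.4897/0.3444) = 0.24868

D_KL(P||Q) = -0.13637 - 0.04489 + 0.24868 = 0.06742 ≈ 0.0674 bits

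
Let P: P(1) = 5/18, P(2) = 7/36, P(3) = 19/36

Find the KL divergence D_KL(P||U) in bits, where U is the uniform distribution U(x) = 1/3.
0.1256 bits

U(i) = 1/3 for all i

D_KL(P||U) = Σ P(x) log₂(P(x) / (1/3))
           = Σ P(x) log₂(P(x)) + log₂(3)
           = log₂(3) - H(P)

H(P) = -Σ P(x) log₂(P(x)):
  -P(1)·log₂(P(1)) = -(5/18)·log₂(5/18) = 0.51333
  -P(2)·log₂(P(2)) = -(7/36)·log₂(7/36) = 0.45939
  -P(3)·log₂(P(3)) = -(19/36)·log₂(19/36) = 0.48661
H(P) = 0.51333 + 0.45939 + 0.48661 = 1.45933 bits

log₂(3) = 1.58496 bits

D_KL(P||U) = 1.58496 - 1.45933 = 0.12563 ≈ 0.1256 bits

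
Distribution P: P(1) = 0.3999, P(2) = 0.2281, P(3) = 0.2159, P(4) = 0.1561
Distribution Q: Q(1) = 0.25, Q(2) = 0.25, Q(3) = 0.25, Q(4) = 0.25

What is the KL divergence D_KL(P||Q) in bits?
0.0891 bits

D_KL(P||Q) = Σ P(x) log₂(P(x)/Q(x))

Computing term by term:
  P(1)·log₂(P(1)/Q(1)) = 0.3999·log₂(0.3999/0.25) = 0.27102
  P(2)·log₂(P(2)/Q(2)) = 0.2281·log₂(0.2281/0.25) = -0.03017
  P(3)·log₂(P(3)/Q(3)) = 0.2159·log₂(0.2159/0.25) = -0.04568
  P(4)·log₂(P(4)/Q(4)) = 0.1561·log₂(0.1561/0.25) = -0.10606

D_KL(P||Q) = 0.27102 - 0.03017 - 0.04568 - 0.10606 = 0.08911 ≈ 0.0891 bits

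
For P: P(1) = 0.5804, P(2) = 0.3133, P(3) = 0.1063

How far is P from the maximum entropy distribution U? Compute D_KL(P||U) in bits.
0.2611 bits

U(i) = 1/3 for all i

D_KL(P||U) = Σ P(x) log₂(P(x) / (1/3))
           = Σ P(x) log₂(P(x)) + log₂(3)
           = log₂(3) - H(P)

H(P) = -Σ P(x) log₂(P(x)):
  -P(1)·log₂(P(1)) = -(0.5804)·log₂(0.5804) = 0.45554
  -P(2)·log₂(P(2)) = -(0.3133)·log₂(0.3133) = 0.52458
  -P(3)·log₂(P(3)) = -(0.1063)·log₂(0.1063) = 0.34375
H(P) = 0.45554 + 0.52458 + 0.34375 = 1.32387 bits

log₂(3) = 1.58496 bits

D_KL(P||U) = 1.58496 - 1.32387 = 0.26109 ≈ 0.2611 bits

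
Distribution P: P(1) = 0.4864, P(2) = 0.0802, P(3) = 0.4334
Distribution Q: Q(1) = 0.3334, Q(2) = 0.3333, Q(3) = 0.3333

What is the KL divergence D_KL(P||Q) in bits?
0.2644 bits

D_KL(P||Q) = Σ P(x) log₂(P(x)/Q(x))

Computing term by term:
  P(1)·log₂(P(1)/Q(1)) = 0.4864·log₂(0.4864/0.3334) = 0.26503
  P(2)·log₂(P(2)/Q(2)) = 0.0802·log₂(0.0802/0.3333) = -0.16482
  P(3)·log₂(P(3)/Q(3)) = 0.4334·log₂(0.4334/0.3333) = 0.16421

D_KL(P||Q) = 0.26503 - 0.16482 + 0.16421 = 0.26442 ≈ 0.2644 bits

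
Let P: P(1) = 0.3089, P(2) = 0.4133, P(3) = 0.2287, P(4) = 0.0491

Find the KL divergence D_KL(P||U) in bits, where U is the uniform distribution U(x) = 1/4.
0.2494 bits

U(i) = 1/4 for all i

D_KL(P||U) = Σ P(x) log₂(P(x) / (1/4))
           = Σ P(x) log₂(P(x)) + log₂(4)
           = log₂(4) - H(P)

H(P) = -Σ P(x) log₂(P(x)):
  -P(1)·log₂(P(1)) = -(0.3089)·log₂(0.3089) = 0.52352
  -P(2)·log₂(P(2)) = -(0.4133)·log₂(0.4133) = 0.52685
  -P(3)·log₂(P(3)) = -(0.2287)·log₂(0.2287) = 0.48678
  -P(4)·log₂(P(4)) = -(0.0491)·log₂(0.0491) = 0.21349
H(P) = 0.52352 + 0.52685 + 0.48678 + 0.21349 = 1.75064 bits

log₂(4) = 2.00000 bits

D_KL(P||U) = 2.00000 - 1.75064 = 0.24936 ≈ 0.2494 bits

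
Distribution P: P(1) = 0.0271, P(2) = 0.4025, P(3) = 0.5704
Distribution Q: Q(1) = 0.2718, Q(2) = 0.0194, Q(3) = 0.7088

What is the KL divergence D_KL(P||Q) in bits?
1.4920 bits

D_KL(P||Q) = Σ P(x) log₂(P(x)/Q(x))

Computing term by term:
  P(1)·log₂(P(1)/Q(1)) = 0.0271·log₂(0.0271/0.2718) = -0.09014
  P(2)·log₂(P(2)/Q(2)) = 0.4025·log₂(0.4025/0.0194) = 1.76088
  P(3)·log₂(P(3)/Q(3)) = 0.5704·log₂(0.5704/0.7088) = -0.17877

D_KL(P||Q) = -0.09014 + 1.76088 - 0.17877 = 1.49197 ≈ 1.4920 bits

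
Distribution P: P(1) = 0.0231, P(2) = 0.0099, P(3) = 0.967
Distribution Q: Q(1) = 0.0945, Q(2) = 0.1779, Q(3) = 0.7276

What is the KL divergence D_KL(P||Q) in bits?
0.3086 bits

D_KL(P||Q) = Σ P(x) log₂(P(x)/Q(x))

Computing term by term:
  P(1)·log₂(P(1)/Q(1)) = 0.0231·log₂(0.0231/0.0945) = -0.04695
  P(2)·log₂(P(2)/Q(2)) = 0.0099·log₂(0.0099/0.1779) = -0.04126
  P(3)·log₂(P(3)/Q(3)) = 0.967·log₂(0.967/0.7276) = 0.39683

D_KL(P||Q) = -0.04695 - 0.04126 + 0.39683 = 0.30862 ≈ 0.3086 bits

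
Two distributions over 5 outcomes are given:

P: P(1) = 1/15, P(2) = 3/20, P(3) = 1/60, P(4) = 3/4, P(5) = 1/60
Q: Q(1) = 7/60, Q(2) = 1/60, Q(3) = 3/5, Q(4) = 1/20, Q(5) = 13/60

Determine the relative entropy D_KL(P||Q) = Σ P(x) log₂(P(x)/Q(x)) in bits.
3.2040 bits

D_KL(P||Q) = Σ P(x) log₂(P(x)/Q(x))

Computing term by term:
  P(1)·log₂(P(1)/Q(1)) = (1/15)·log₂((1/15)/(7/60)) = -0.05382
  P(2)·log₂(P(2)/Q(2)) = (3/20)·log₂((3/20)/(1/60)) = 0.47549
  P(3)·log₂(P(3)/Q(3)) = (1/60)·log₂((1/60)/(3/5)) = -0.08617
  P(4)·log₂(P(4)/Q(4)) = (3/4)·log₂((3/4)/(1/20)) = 2.93017
  P(5)·log₂(P(5)/Q(5)) = (1/60)·log₂((1/60)/(13/60)) = -0.06167

D_KL(P||Q) = -0.05382 + 0.47549 - 0.08617 + 2.93017 - 0.06167 = 3.20400 ≈ 3.2040 bits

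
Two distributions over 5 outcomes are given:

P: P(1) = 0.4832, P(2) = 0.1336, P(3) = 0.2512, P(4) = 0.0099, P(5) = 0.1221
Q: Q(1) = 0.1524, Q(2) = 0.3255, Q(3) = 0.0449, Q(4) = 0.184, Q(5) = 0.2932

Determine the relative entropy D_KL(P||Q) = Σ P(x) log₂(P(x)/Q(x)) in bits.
1.0607 bits

D_KL(P||Q) = Σ P(x) log₂(P(x)/Q(x))

Computing term by term:
  P(1)·log₂(P(1)/Q(1)) = 0.4832·log₂(0.4832/0.1524) = 0.80441
  P(2)·log₂(P(2)/Q(2)) = 0.1336·log₂(0.1336/0.3255) = -0.17164
  P(3)·log₂(P(3)/Q(3)) = 0.2512·log₂(0.2512/0.0449) = 0.62399
  P(4)·log₂(P(4)/Q(4)) = 0.0099·log₂(0.0099/0.184) = -0.04174
  P(5)·log₂(P(5)/Q(5)) = 0.1221·log₂(0.1221/0.2932) = -0.15431

D_KL(P||Q) = 0.80441 - 0.17164 + 0.62399 - 0.04174 - 0.15431 = 1.06071 ≈ 1.0607 bits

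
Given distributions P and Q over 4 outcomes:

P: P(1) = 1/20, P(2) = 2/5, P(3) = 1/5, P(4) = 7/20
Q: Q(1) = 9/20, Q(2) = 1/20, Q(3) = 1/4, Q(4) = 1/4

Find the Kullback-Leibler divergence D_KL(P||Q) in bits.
1.1470 bits

D_KL(P||Q) = Σ P(x) log₂(P(x)/Q(x))

Computing term by term:
  P(1)·log₂(P(1)/Q(1)) = (1/20)·log₂((1/20)/(9/20)) = -0.15850
  P(2)·log₂(P(2)/Q(2)) = (2/5)·log₂((2/5)/(1/20)) = 1.20000
  P(3)·log₂(P(3)/Q(3)) = (1/5)·log₂((1/5)/(1/4)) = -0.06439
  P(4)·log₂(P(4)/Q(4)) = (7/20)·log₂((7/20)/(1/4)) = 0.16990

D_KL(P||Q) = -0.15850 + 1.20000 - 0.06439 + 0.16990 = 1.14701 ≈ 1.1470 bits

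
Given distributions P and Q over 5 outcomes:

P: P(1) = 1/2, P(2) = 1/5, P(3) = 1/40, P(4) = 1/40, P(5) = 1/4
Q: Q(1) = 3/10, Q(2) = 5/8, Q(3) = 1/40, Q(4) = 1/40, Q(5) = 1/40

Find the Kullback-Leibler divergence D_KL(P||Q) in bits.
0.8702 bits

D_KL(P||Q) = Σ P(x) log₂(P(x)/Q(x))

Computing term by term:
  P(1)·log₂(P(1)/Q(1)) = (1/2)·log₂((1/2)/(3/10)) = 0.36848
  P(2)·log₂(P(2)/Q(2)) = (1/5)·log₂((1/5)/(5/8)) = -0.32877
  P(3)·log₂(P(3)/Q(3)) = (1/40)·log₂((1/40)/(1/40)) = 0.00000
  P(4)·log₂(P(4)/Q(4)) = (1/40)·log₂((1/40)/(1/40)) = 0.00000
  P(5)·log₂(P(5)/Q(5)) = (1/4)·log₂((1/4)/(1/40)) = 0.83048

D_KL(P||Q) = 0.36848 - 0.32877 + 0.00000 + 0.00000 + 0.83048 = 0.87019 ≈ 0.8702 bits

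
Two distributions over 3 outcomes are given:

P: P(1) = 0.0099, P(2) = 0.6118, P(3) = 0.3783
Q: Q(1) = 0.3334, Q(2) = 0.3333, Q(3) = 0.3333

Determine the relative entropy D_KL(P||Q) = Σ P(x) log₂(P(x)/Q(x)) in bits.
0.5550 bits

D_KL(P||Q) = Σ P(x) log₂(P(x)/Q(x))

Computing term by term:
  P(1)·log₂(P(1)/Q(1)) = 0.0099·log₂(0.0099/0.3334) = -0.05023
  P(2)·log₂(P(2)/Q(2)) = 0.6118·log₂(0.6118/0.3333) = 0.53608
  P(3)·log₂(P(3)/Q(3)) = 0.3783·log₂(0.3783/0.3333) = 0.06912

D_KL(P||Q) = -0.05023 + 0.53608 + 0.06912 = 0.55497 ≈ 0.5550 bits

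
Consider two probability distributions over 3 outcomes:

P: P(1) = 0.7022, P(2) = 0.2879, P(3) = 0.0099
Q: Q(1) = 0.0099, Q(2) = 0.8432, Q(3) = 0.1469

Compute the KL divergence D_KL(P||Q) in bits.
3.8325 bits

D_KL(P||Q) = Σ P(x) log₂(P(x)/Q(x))

Computing term by term:
  P(1)·log₂(P(1)/Q(1)) = 0.7022·log₂(0.7022/0.0099) = 4.31734
  P(2)·log₂(P(2)/Q(2)) = 0.2879·log₂(0.2879/0.8432) = -0.44633
  P(3)·log₂(P(3)/Q(3)) = 0.0099·log₂(0.0099/0.1469) = -0.03852

D_KL(P||Q) = 4.31734 - 0.44633 - 0.03852 = 3.83249 ≈ 3.8325 bits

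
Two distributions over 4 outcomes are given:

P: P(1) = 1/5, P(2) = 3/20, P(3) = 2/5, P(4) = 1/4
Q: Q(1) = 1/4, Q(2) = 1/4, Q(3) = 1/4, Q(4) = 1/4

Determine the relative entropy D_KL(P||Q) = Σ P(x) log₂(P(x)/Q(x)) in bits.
0.0963 bits

D_KL(P||Q) = Σ P(x) log₂(P(x)/Q(x))

Computing term by term:
  P(1)·log₂(P(1)/Q(1)) = (1/5)·log₂((1/5)/(1/4)) = -0.06439
  P(2)·log₂(P(2)/Q(2)) = (3/20)·log₂((3/20)/(1/4)) = -0.11054
  P(3)·log₂(P(3)/Q(3)) = (2/5)·log₂((2/5)/(1/4)) = 0.27123
  P(4)·log₂(P(4)/Q(4)) = (1/4)·log₂((1/4)/(1/4)) = 0.00000

D_KL(P||Q) = -0.06439 - 0.11054 + 0.27123 + 0.00000 = 0.09630 ≈ 0.0963 bits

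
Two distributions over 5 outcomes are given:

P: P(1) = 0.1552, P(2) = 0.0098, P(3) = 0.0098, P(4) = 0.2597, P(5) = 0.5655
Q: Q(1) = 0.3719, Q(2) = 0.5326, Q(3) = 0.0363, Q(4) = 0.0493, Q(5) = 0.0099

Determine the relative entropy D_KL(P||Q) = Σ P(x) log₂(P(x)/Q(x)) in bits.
3.6521 bits

D_KL(P||Q) = Σ P(x) log₂(P(x)/Q(x))

Computing term by term:
  P(1)·log₂(P(1)/Q(1)) = 0.1552·log₂(0.1552/0.3719) = -0.19567
  P(2)·log₂(P(2)/Q(2)) = 0.0098·log₂(0.0098/0.5326) = -0.05649
  P(3)·log₂(P(3)/Q(3)) = 0.0098·log₂(0.0098/0.0363) = -0.01851
  P(4)·log₂(P(4)/Q(4)) = 0.2597·log₂(0.2597/0.0493) = 0.62255
  P(5)·log₂(P(5)/Q(5)) = 0.5655·log₂(0.5655/0.0099) = 3.30023

D_KL(P||Q) = -0.19567 - 0.05649 - 0.01851 + 0.62255 + 3.30023 = 3.65211 ≈ 3.6521 bits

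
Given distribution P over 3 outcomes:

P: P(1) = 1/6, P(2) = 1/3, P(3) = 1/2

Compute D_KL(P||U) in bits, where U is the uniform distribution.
0.1258 bits

U(i) = 1/3 for all i

D_KL(P||U) = Σ P(x) log₂(P(x) / (1/3))
           = Σ P(x) log₂(P(x)) + log₂(3)
           = log₂(3) - H(P)

H(P) = -Σ P(x) log₂(P(x)):
  -P(1)·log₂(P(1)) = -(1/6)·log₂(1/6) = 0.43083
  -P(2)·log₂(P(2)) = -(1/3)·log₂(1/3) = 0.52832
  -P(3)·log₂(P(3)) = -(1/2)·log₂(1/2) = 0.50000
H(P) = 0.43083 + 0.52832 + 0.50000 = 1.45915 bits

log₂(3) = 1.58496 bits

D_KL(P||U) = 1.58496 - 1.45915 = 0.12581 ≈ 0.1258 bits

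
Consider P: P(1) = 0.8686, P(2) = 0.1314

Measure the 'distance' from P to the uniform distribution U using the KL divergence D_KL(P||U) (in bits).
0.4387 bits

U(i) = 1/2 for all i

D_KL(P||U) = Σ P(x) log₂(P(x) / (1/2))
           = Σ P(x) log₂(P(x)) + log₂(2)
           = log₂(2) - H(P)

H(P) = -Σ P(x) log₂(P(x)):
  -P(1)·log₂(P(1)) = -(0.8686)·log₂(0.8686) = 0.17653
  -P(2)·log₂(P(2)) = -(0.1314)·log₂(0.1314) = 0.38473
H(P) = 0.17653 + 0.38473 = 0.56126 bits

log₂(2) = 1.00000 bits

D_KL(P||U) = 1.00000 - 0.56126 = 0.43874 ≈ 0.4387 bits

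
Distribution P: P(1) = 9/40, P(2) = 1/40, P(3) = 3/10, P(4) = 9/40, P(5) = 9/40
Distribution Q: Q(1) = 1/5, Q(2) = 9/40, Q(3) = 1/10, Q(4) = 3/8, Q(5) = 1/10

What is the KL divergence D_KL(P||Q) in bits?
0.5319 bits

D_KL(P||Q) = Σ P(x) log₂(P(x)/Q(x))

Computing term by term:
  P(1)·log₂(P(1)/Q(1)) = (9/40)·log₂((9/40)/(1/5)) = 0.03823
  P(2)·log₂(P(2)/Q(2)) = (1/40)·log₂((1/40)/(9/40)) = -0.07925
  P(3)·log₂(P(3)/Q(3)) = (3/10)·log₂((3/10)/(1/10)) = 0.47549
  P(4)·log₂(P(4)/Q(4)) = (9/40)·log₂((9/40)/(3/8)) = -0.16582
  P(5)·log₂(P(5)/Q(5)) = (9/40)·log₂((9/40)/(1/10)) = 0.26323

D_KL(P||Q) = 0.03823 - 0.07925 + 0.47549 - 0.16582 + 0.26323 = 0.53188 ≈ 0.5319 bits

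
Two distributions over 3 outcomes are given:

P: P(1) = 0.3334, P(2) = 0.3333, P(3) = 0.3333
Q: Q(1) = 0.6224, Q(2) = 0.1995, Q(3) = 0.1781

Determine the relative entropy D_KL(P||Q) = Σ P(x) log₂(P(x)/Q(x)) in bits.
0.2479 bits

D_KL(P||Q) = Σ P(x) log₂(P(x)/Q(x))

Computing term by term:
  P(1)·log₂(P(1)/Q(1)) = 0.3334·log₂(0.3334/0.6224) = -0.30026
  P(2)·log₂(P(2)/Q(2)) = 0.3333·log₂(0.3333/0.1995) = 0.24679
  P(3)·log₂(P(3)/Q(3)) = 0.3333·log₂(0.3333/0.1781) = 0.30135

D_KL(P||Q) = -0.30026 + 0.24679 + 0.30135 = 0.24788 ≈ 0.2479 bits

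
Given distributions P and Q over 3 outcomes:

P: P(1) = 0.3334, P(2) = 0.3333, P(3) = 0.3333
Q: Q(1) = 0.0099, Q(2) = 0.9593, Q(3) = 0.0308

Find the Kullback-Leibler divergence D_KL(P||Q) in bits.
2.3284 bits

D_KL(P||Q) = Σ P(x) log₂(P(x)/Q(x))

Computing term by term:
  P(1)·log₂(P(1)/Q(1)) = 0.3334·log₂(0.3334/0.0099) = 1.69157
  P(2)·log₂(P(2)/Q(2)) = 0.3333·log₂(0.3333/0.9593) = -0.50834
  P(3)·log₂(P(3)/Q(3)) = 0.3333·log₂(0.3333/0.0308) = 1.14516

D_KL(P||Q) = 1.69157 - 0.50834 + 1.14516 = 2.32839 ≈ 2.3284 bits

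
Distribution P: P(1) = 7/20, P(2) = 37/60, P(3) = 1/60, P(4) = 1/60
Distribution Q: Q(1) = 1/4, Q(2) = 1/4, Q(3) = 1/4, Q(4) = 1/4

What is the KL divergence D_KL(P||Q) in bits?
0.8429 bits

D_KL(P||Q) = Σ P(x) log₂(P(x)/Q(x))

Computing term by term:
  P(1)·log₂(P(1)/Q(1)) = (7/20)·log₂((7/20)/(1/4)) = 0.16990
  P(2)·log₂(P(2)/Q(2)) = (37/60)·log₂((37/60)/(1/4)) = 0.80325
  P(3)·log₂(P(3)/Q(3)) = (1/60)·log₂((1/60)/(1/4)) = -0.06511
  P(4)·log₂(P(4)/Q(4)) = (1/60)·log₂((1/60)/(1/4)) = -0.06511

D_KL(P||Q) = 0.16990 + 0.80325 - 0.06511 - 0.06511 = 0.84293 ≈ 0.8429 bits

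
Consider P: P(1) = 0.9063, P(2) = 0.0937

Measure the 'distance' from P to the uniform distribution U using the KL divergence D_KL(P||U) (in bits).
0.5513 bits

U(i) = 1/2 for all i

D_KL(P||U) = Σ P(x) log₂(P(x) / (1/2))
           = Σ P(x) log₂(P(x)) + log₂(2)
           = log₂(2) - H(P)

H(P) = -Σ P(x) log₂(P(x)):
  -P(1)·log₂(P(1)) = -(0.9063)·log₂(0.9063) = 0.12864
  -P(2)·log₂(P(2)) = -(0.0937)·log₂(0.0937) = 0.32006
H(P) = 0.12864 + 0.32006 = 0.44870 bits

log₂(2) = 1.00000 bits

D_KL(P||U) = 1.00000 - 0.44870 = 0.55130 ≈ 0.5513 bits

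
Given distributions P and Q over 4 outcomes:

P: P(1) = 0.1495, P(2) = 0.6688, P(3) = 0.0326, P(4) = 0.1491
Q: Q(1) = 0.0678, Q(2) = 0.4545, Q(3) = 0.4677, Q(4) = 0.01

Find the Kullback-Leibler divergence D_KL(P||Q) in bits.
0.9992 bits

D_KL(P||Q) = Σ P(x) log₂(P(x)/Q(x))

Computing term by term:
  P(1)·log₂(P(1)/Q(1)) = 0.1495·log₂(0.1495/0.0678) = 0.17055
  P(2)·log₂(P(2)/Q(2)) = 0.6688·log₂(0.6688/0.4545) = 0.37272
  P(3)·log₂(P(3)/Q(3)) = 0.0326·log₂(0.0326/0.4677) = -0.12527
  P(4)·log₂(P(4)/Q(4)) = 0.1491·log₂(0.1491/0.01) = 0.58122

D_KL(P||Q) = 0.17055 + 0.37272 - 0.12527 + 0.58122 = 0.99922 ≈ 0.9992 bits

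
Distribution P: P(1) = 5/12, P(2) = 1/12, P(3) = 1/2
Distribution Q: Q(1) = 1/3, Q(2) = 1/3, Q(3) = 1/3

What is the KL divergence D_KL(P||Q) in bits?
0.2600 bits

D_KL(P||Q) = Σ P(x) log₂(P(x)/Q(x))

Computing term by term:
  P(1)·log₂(P(1)/Q(1)) = (5/12)·log₂((5/12)/(1/3)) = 0.13414
  P(2)·log₂(P(2)/Q(2)) = (1/12)·log₂((1/12)/(1/3)) = -0.16667
  P(3)·log₂(P(3)/Q(3)) = (1/2)·log₂((1/2)/(1/3)) = 0.29248

D_KL(P||Q) = 0.13414 - 0.16667 + 0.29248 = 0.25995 ≈ 0.2600 bits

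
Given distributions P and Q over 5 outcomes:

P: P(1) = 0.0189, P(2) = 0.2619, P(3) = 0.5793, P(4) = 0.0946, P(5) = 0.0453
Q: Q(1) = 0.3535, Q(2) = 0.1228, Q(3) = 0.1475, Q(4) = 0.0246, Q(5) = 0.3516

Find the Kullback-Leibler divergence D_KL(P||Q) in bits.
1.3995 bits

D_KL(P||Q) = Σ P(x) log₂(P(x)/Q(x))

Computing term by term:
  P(1)·log₂(P(1)/Q(1)) = 0.0189·log₂(0.0189/0.3535) = -0.07986
  P(2)·log₂(P(2)/Q(2)) = 0.2619·log₂(0.2619/0.1228) = 0.28618
  P(3)·log₂(P(3)/Q(3)) = 0.5793·log₂(0.5793/0.1475) = 1.14330
  P(4)·log₂(P(4)/Q(4)) = 0.0946·log₂(0.0946/0.0246) = 0.18383
  P(5)·log₂(P(5)/Q(5)) = 0.0453·log₂(0.0453/0.3516) = -0.13392

D_KL(P||Q) = -0.07986 + 0.28618 + 1.14330 + 0.18383 - 0.13392 = 1.39953 ≈ 1.3995 bits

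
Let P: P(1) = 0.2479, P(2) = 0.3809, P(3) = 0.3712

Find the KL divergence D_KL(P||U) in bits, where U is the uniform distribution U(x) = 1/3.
0.0250 bits

U(i) = 1/3 for all i

D_KL(P||U) = Σ P(x) log₂(P(x) / (1/3))
           = Σ P(x) log₂(P(x)) + log₂(3)
           = log₂(3) - H(P)

H(P) = -Σ P(x) log₂(P(x)):
  -P(1)·log₂(P(1)) = -(0.2479)·log₂(0.2479) = 0.49882
  -P(2)·log₂(P(2)) = -(0.3809)·log₂(0.3809) = 0.53041
  -P(3)·log₂(P(3)) = -(0.3712)·log₂(0.3712) = 0.53072
H(P) = 0.49882 + 0.53041 + 0.53072 = 1.55995 bits

log₂(3) = 1.58496 bits

D_KL(P||U) = 1.58496 - 1.55995 = 0.02501 ≈ 0.0250 bits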